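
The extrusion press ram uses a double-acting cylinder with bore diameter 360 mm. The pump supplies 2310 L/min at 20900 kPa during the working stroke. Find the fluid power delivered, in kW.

W ≈ 805 kW

Hydraulic power = P × Q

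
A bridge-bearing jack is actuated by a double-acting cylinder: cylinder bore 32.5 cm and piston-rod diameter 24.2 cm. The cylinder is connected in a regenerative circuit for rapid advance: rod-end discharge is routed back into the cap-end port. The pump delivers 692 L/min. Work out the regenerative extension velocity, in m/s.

In regeneration the rod-end outflow joins the pump flow into the cap end, so the net volume the pump must supply per unit advance equals the rod cross-section area.
Rod cross-section A_rod = π/4 × (24.2 cm)² = 460.0 cm^2
v = Q_pump / A_rod

v ≈ 0.251 m/s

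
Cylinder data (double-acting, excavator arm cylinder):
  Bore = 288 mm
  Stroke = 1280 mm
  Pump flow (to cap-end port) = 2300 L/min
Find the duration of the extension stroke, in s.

Cap-side area A_cap = π/4 × (288 mm)² = 65140 mm^2
Swept volume V = A × L; t = V / Q = A·L / Q

t ≈ 2.18 s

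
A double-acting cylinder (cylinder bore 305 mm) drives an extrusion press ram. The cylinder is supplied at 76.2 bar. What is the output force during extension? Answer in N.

Cap-side area A_cap = π/4 × (305 mm)² = 73060 mm^2
F = P × A_cap = 76.2 bar × A_cap

F ≈ 5.57e5 N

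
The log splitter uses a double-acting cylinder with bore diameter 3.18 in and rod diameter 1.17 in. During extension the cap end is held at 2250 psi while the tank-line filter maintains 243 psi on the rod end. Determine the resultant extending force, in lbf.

F ≈ 16200 lbf

Cap-side area A_cap = π/4 × (3.18 in)² = 7.942 in^2
Rod-side annular area A_ann = π/4 × (3.18² − 1.17²) = 6.867 in^2
Net thrust = P_cap·A_cap − P_rod·A_ann = 17870 lbf − 1669 lbf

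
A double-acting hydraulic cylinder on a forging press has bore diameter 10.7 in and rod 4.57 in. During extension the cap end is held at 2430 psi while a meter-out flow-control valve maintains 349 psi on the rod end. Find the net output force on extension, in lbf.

Cap-side area A_cap = π/4 × (10.7 in)² = 89.92 in^2
Rod-side annular area A_ann = π/4 × (10.7² − 4.57²) = 73.52 in^2
Net thrust = P_cap·A_cap − P_rod·A_ann = 2.185e5 lbf − 25660 lbf

F ≈ 1.93e5 lbf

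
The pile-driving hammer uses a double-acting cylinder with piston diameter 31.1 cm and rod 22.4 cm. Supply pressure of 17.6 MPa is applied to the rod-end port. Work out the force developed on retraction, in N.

F ≈ 6.43e5 N

Rod-side annular area A_ann = π/4 × (31.1² − 22.4²) = 365.6 cm^2
On retraction the pressure acts on the annular area (bore minus rod).
F = P × A_ann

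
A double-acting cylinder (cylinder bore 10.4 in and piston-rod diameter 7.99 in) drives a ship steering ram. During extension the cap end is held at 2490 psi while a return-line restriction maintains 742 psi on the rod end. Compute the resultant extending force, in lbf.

Cap-side area A_cap = π/4 × (10.4 in)² = 84.95 in^2
Rod-side annular area A_ann = π/4 × (10.4² − 7.99²) = 34.81 in^2
Net thrust = P_cap·A_cap − P_rod·A_ann = 2.115e5 lbf − 25830 lbf

F ≈ 1.86e5 lbf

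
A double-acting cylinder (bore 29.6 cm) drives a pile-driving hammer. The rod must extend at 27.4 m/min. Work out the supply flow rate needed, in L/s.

Q ≈ 31.4 L/s

Cap-side area A_cap = π/4 × (29.6 cm)² = 688.1 cm^2
Q = A × v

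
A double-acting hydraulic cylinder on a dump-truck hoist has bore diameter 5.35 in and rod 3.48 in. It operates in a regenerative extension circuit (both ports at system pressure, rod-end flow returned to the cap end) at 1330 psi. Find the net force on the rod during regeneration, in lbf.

With equal pressure on both faces, forces on the annular region cancel; the net push is pressure × rod cross-section.
Rod cross-section A_rod = π/4 × (3.48 in)² = 9.511 in^2
F = P × A_rod

F ≈ 12700 lbf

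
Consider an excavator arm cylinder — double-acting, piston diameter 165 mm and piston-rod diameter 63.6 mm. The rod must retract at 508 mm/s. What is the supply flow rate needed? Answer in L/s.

Rod-side annular area A_ann = π/4 × (165² − 63.6²) = 18210 mm^2
Q = A × v

Q ≈ 9.25 L/s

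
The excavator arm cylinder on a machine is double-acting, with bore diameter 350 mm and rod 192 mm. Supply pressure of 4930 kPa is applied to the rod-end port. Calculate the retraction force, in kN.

F ≈ 332 kN

Rod-side annular area A_ann = π/4 × (350² − 192²) = 67260 mm^2
On retraction the pressure acts on the annular area (bore minus rod).
F = P × A_ann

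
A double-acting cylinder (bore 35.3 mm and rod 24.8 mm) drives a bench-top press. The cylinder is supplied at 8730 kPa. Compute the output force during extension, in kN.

Cap-side area A_cap = π/4 × (35.3 mm)² = 978.7 mm^2
F = P × A_cap = 8730 kPa × A_cap

F ≈ 8.54 kN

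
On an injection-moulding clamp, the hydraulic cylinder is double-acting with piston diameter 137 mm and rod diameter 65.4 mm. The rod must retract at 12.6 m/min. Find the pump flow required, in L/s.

Q ≈ 2.39 L/s

Rod-side annular area A_ann = π/4 × (137² − 65.4²) = 11380 mm^2
Q = A × v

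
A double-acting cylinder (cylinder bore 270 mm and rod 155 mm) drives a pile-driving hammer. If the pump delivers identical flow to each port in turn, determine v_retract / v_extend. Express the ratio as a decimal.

Cap-side area A_cap = π/4 × (270 mm)² = 57260 mm^2
Rod-side annular area A_ann = π/4 × (270² − 155²) = 38390 mm^2
For equal Q, v ∝ 1/A, so v_ret/v_ext = A_cap/A_ann.

v_ret/v_ext ≈ 1.49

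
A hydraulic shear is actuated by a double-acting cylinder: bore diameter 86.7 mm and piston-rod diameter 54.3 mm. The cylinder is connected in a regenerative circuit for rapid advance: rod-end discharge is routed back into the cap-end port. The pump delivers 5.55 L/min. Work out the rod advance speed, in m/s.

In regeneration the rod-end outflow joins the pump flow into the cap end, so the net volume the pump must supply per unit advance equals the rod cross-section area.
Rod cross-section A_rod = π/4 × (54.3 mm)² = 2316 mm^2
v = Q_pump / A_rod

v ≈ 0.0399 m/s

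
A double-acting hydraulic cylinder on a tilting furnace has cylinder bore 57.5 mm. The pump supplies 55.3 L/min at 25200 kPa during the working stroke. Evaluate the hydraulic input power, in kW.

Hydraulic power = P × Q

W ≈ 23.2 kW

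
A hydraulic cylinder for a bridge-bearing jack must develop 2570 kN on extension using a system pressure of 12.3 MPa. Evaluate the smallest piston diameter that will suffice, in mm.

D ≈ 516 mm

Extension force acts on the full piston face: F = P × (π/4)D².
D = √(4F / (πP)) = √(4 × 2570 kN / (π × 12.3 MPa))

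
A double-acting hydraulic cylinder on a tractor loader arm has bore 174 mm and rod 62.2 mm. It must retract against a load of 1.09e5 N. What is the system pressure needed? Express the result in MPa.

P ≈ 5.26 MPa

Rod-side annular area A_ann = π/4 × (174² − 62.2²) = 20740 mm^2
Retraction: pressure acts on the annular area.
P = F / A = 1.09e5 N / A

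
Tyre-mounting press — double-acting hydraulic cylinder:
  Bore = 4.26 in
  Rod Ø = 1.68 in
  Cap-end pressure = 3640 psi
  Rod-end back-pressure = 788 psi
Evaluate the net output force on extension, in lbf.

Cap-side area A_cap = π/4 × (4.26 in)² = 14.25 in^2
Rod-side annular area A_ann = π/4 × (4.26² − 1.68²) = 12.04 in^2
Net thrust = P_cap·A_cap − P_rod·A_ann = 51880 lbf − 9485 lbf

F ≈ 42400 lbf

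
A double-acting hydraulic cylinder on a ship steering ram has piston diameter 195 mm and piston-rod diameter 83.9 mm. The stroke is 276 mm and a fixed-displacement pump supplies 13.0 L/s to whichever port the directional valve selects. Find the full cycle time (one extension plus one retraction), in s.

Cap-side area A_cap = π/4 × (195 mm)² = 29860 mm^2
Rod-side annular area A_ann = π/4 × (195² − 83.9²) = 24340 mm^2
t_ext = A_cap·L/Q = 0.6341 s
t_ret = A_ann·L/Q = 0.5167 s
t_cycle = t_ext + t_ret

t ≈ 1.15 s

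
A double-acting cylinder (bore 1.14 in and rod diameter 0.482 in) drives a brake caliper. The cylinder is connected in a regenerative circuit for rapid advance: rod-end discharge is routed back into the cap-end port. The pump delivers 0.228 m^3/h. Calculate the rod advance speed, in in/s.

v ≈ 21.2 in/s

In regeneration the rod-end outflow joins the pump flow into the cap end, so the net volume the pump must supply per unit advance equals the rod cross-section area.
Rod cross-section A_rod = π/4 × (0.482 in)² = 0.1825 in^2
v = Q_pump / A_rod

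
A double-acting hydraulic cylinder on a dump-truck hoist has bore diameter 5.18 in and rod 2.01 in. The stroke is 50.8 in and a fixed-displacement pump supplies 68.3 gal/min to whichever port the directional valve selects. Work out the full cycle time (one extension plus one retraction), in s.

t ≈ 7.53 s

Cap-side area A_cap = π/4 × (5.18 in)² = 21.07 in^2
Rod-side annular area A_ann = π/4 × (5.18² − 2.01²) = 17.90 in^2
t_ext = A_cap·L/Q = 4.071 s
t_ret = A_ann·L/Q = 3.458 s
t_cycle = t_ext + t_ret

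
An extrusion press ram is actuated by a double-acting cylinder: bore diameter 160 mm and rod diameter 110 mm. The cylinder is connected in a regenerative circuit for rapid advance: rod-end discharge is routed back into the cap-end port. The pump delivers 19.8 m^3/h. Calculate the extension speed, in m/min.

v ≈ 34.7 m/min

In regeneration the rod-end outflow joins the pump flow into the cap end, so the net volume the pump must supply per unit advance equals the rod cross-section area.
Rod cross-section A_rod = π/4 × (110 mm)² = 9503 mm^2
v = Q_pump / A_rod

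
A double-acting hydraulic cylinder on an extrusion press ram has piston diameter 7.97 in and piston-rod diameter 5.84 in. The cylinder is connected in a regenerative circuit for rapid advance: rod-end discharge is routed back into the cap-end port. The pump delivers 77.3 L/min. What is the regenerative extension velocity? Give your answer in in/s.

In regeneration the rod-end outflow joins the pump flow into the cap end, so the net volume the pump must supply per unit advance equals the rod cross-section area.
Rod cross-section A_rod = π/4 × (5.84 in)² = 26.79 in^2
v = Q_pump / A_rod

v ≈ 2.94 in/s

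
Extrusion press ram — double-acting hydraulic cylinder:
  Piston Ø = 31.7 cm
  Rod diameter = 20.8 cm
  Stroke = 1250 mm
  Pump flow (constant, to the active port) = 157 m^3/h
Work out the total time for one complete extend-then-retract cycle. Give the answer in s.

Cap-side area A_cap = π/4 × (31.7 cm)² = 789.2 cm^2
Rod-side annular area A_ann = π/4 × (31.7² − 20.8²) = 449.4 cm^2
t_ext = A_cap·L/Q = 2.262 s
t_ret = A_ann·L/Q = 1.288 s
t_cycle = t_ext + t_ret

t ≈ 3.55 s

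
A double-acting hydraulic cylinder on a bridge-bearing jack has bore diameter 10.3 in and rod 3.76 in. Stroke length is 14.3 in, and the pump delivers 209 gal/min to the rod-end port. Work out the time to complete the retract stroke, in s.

Rod-side annular area A_ann = π/4 × (10.3² − 3.76²) = 72.22 in^2
Swept volume V = A × L; t = V / Q = A·L / Q

t ≈ 1.28 s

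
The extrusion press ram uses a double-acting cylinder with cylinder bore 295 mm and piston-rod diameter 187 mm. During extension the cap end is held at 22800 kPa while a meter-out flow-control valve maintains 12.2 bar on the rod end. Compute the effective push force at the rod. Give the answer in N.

F ≈ 1.51e6 N

Cap-side area A_cap = π/4 × (295 mm)² = 68350 mm^2
Rod-side annular area A_ann = π/4 × (295² − 187²) = 40880 mm^2
Net thrust = P_cap·A_cap − P_rod·A_ann = 1.558e6 N − 49880 N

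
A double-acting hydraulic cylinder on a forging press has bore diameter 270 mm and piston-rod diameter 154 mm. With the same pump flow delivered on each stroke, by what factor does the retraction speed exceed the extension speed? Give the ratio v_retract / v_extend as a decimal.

Cap-side area A_cap = π/4 × (270 mm)² = 57260 mm^2
Rod-side annular area A_ann = π/4 × (270² − 154²) = 38630 mm^2
For equal Q, v ∝ 1/A, so v_ret/v_ext = A_cap/A_ann.

v_ret/v_ext ≈ 1.48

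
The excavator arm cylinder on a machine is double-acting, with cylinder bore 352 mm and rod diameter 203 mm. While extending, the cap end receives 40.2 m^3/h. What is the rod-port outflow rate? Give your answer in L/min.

Q_out ≈ 447 L/min

Cap-side area A_cap = π/4 × (352 mm)² = 97310 mm^2
Rod-side annular area A_ann = π/4 × (352² − 203²) = 64950 mm^2
Piston speed v = Q_in/A_cap; rod-end outflow Q_out = v × A_ann = Q_in × A_ann/A_cap.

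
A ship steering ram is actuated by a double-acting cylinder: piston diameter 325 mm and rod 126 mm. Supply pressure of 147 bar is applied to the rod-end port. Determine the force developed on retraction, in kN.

F ≈ 1040 kN

Rod-side annular area A_ann = π/4 × (325² − 126²) = 70490 mm^2
On retraction the pressure acts on the annular area (bore minus rod).
F = P × A_ann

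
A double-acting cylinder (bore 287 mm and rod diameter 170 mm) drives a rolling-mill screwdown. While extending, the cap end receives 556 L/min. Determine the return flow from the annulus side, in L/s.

Cap-side area A_cap = π/4 × (287 mm)² = 64690 mm^2
Rod-side annular area A_ann = π/4 × (287² − 170²) = 41990 mm^2
Piston speed v = Q_in/A_cap; rod-end outflow Q_out = v × A_ann = Q_in × A_ann/A_cap.

Q_out ≈ 6.02 L/s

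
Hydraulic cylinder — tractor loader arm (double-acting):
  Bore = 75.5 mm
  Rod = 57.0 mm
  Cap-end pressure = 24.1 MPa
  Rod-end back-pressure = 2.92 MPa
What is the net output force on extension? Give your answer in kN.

F ≈ 102 kN

Cap-side area A_cap = π/4 × (75.5 mm)² = 4477 mm^2
Rod-side annular area A_ann = π/4 × (75.5² − 57.0²) = 1925 mm^2
Net thrust = P_cap·A_cap − P_rod·A_ann = 107.9 kN − 5.622 kN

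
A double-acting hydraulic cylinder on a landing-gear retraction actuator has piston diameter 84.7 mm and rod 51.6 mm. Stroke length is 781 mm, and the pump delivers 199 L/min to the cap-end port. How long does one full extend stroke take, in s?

t ≈ 1.33 s

Cap-side area A_cap = π/4 × (84.7 mm)² = 5635 mm^2
Swept volume V = A × L; t = V / Q = A·L / Q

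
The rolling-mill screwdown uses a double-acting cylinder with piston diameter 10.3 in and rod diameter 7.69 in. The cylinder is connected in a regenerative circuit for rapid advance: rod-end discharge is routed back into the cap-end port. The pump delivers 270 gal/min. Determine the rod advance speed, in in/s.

In regeneration the rod-end outflow joins the pump flow into the cap end, so the net volume the pump must supply per unit advance equals the rod cross-section area.
Rod cross-section A_rod = π/4 × (7.69 in)² = 46.45 in^2
v = Q_pump / A_rod

v ≈ 22.4 in/s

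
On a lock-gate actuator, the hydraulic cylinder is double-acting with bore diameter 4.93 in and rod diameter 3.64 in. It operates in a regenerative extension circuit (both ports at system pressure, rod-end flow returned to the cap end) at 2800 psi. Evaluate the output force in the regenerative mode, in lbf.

F ≈ 29100 lbf

With equal pressure on both faces, forces on the annular region cancel; the net push is pressure × rod cross-section.
Rod cross-section A_rod = π/4 × (3.64 in)² = 10.41 in^2
F = P × A_rod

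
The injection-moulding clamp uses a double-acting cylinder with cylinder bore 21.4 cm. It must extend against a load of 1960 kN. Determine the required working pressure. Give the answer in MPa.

P ≈ 54.5 MPa

Cap-side area A_cap = π/4 × (21.4 cm)² = 359.7 cm^2
P = F / A = 1960 kN / A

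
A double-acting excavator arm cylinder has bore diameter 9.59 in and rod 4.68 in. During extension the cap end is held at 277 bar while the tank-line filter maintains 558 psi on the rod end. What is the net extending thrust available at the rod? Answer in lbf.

F ≈ 2.59e5 lbf

Cap-side area A_cap = π/4 × (9.59 in)² = 72.23 in^2
Rod-side annular area A_ann = π/4 × (9.59² − 4.68²) = 55.03 in^2
Net thrust = P_cap·A_cap − P_rod·A_ann = 2.902e5 lbf − 30710 lbf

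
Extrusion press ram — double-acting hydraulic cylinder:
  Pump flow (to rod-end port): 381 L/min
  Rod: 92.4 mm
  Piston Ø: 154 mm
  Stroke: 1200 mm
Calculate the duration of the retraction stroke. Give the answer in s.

t ≈ 2.25 s

Rod-side annular area A_ann = π/4 × (154² − 92.4²) = 11920 mm^2
Swept volume V = A × L; t = V / Q = A·L / Q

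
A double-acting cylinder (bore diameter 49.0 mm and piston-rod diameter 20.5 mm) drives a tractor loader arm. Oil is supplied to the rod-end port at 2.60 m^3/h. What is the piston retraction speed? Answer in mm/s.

Rod-side annular area A_ann = π/4 × (49.0² − 20.5²) = 1556 mm^2
Flow into the rod-end port fills the annular volume.
v = Q / A

v ≈ 464 mm/s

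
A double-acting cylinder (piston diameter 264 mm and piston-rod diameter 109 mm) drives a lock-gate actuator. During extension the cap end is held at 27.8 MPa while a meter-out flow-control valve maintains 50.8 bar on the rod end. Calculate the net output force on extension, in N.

F ≈ 1.29e6 N

Cap-side area A_cap = π/4 × (264 mm)² = 54740 mm^2
Rod-side annular area A_ann = π/4 × (264² − 109²) = 45410 mm^2
Net thrust = P_cap·A_cap − P_rod·A_ann = 1.522e6 N − 2.307e5 N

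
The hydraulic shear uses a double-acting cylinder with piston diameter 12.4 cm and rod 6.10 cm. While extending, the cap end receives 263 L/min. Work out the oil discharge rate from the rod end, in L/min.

Q_out ≈ 199 L/min

Cap-side area A_cap = π/4 × (12.4 cm)² = 120.8 cm^2
Rod-side annular area A_ann = π/4 × (12.4² − 6.10²) = 91.54 cm^2
Piston speed v = Q_in/A_cap; rod-end outflow Q_out = v × A_ann = Q_in × A_ann/A_cap.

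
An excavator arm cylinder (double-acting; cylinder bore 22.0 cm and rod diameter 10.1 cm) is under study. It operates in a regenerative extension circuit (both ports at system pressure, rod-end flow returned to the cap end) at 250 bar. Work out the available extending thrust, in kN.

F ≈ 200 kN

With equal pressure on both faces, forces on the annular region cancel; the net push is pressure × rod cross-section.
Rod cross-section A_rod = π/4 × (10.1 cm)² = 80.12 cm^2
F = P × A_rod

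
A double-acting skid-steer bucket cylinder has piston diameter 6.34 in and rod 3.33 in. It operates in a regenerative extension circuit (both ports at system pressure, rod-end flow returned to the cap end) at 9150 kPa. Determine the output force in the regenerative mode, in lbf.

F ≈ 11600 lbf

With equal pressure on both faces, forces on the annular region cancel; the net push is pressure × rod cross-section.
Rod cross-section A_rod = π/4 × (3.33 in)² = 8.709 in^2
F = P × A_rod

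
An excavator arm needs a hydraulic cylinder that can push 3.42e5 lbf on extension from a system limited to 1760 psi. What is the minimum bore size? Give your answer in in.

Extension force acts on the full piston face: F = P × (π/4)D².
D = √(4F / (πP)) = √(4 × 3.42e5 lbf / (π × 1760 psi))

D ≈ 15.7 in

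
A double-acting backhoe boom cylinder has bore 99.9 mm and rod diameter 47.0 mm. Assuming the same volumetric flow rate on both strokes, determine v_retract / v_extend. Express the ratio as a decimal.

v_ret/v_ext ≈ 1.28

Cap-side area A_cap = π/4 × (99.9 mm)² = 7838 mm^2
Rod-side annular area A_ann = π/4 × (99.9² − 47.0²) = 6103 mm^2
For equal Q, v ∝ 1/A, so v_ret/v_ext = A_cap/A_ann.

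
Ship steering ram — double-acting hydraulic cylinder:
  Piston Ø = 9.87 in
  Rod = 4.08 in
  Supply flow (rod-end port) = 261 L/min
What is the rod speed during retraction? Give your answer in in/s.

Rod-side annular area A_ann = π/4 × (9.87² − 4.08²) = 63.44 in^2
Flow into the rod-end port fills the annular volume.
v = Q / A

v ≈ 4.18 in/s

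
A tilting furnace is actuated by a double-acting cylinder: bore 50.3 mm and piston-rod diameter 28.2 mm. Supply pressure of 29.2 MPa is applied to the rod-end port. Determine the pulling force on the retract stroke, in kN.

Rod-side annular area A_ann = π/4 × (50.3² − 28.2²) = 1363 mm^2
On retraction the pressure acts on the annular area (bore minus rod).
F = P × A_ann

F ≈ 39.8 kN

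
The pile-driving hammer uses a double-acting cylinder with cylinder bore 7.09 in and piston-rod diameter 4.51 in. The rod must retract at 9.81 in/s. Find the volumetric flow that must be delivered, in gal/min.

Q ≈ 59.9 gal/min

Rod-side annular area A_ann = π/4 × (7.09² − 4.51²) = 23.51 in^2
Q = A × v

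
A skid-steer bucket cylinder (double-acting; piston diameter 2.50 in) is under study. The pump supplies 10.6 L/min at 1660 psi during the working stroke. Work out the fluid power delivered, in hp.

Hydraulic power = P × Q

W ≈ 2.71 hp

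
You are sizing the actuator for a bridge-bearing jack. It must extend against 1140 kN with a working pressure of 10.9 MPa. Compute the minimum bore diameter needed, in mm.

D ≈ 365 mm

Extension force acts on the full piston face: F = P × (π/4)D².
D = √(4F / (πP)) = √(4 × 1140 kN / (π × 10.9 MPa))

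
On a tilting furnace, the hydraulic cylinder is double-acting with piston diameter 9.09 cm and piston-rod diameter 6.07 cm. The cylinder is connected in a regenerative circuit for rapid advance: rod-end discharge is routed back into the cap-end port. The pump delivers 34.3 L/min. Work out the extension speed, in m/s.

In regeneration the rod-end outflow joins the pump flow into the cap end, so the net volume the pump must supply per unit advance equals the rod cross-section area.
Rod cross-section A_rod = π/4 × (6.07 cm)² = 28.94 cm^2
v = Q_pump / A_rod

v ≈ 0.198 m/s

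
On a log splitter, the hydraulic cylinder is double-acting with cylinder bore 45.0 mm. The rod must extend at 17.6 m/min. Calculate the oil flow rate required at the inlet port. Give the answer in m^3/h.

Cap-side area A_cap = π/4 × (45.0 mm)² = 1590 mm^2
Q = A × v

Q ≈ 1.68 m^3/h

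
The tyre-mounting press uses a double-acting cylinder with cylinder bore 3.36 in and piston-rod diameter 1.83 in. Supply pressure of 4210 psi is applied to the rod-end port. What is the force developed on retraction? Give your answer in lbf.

Rod-side annular area A_ann = π/4 × (3.36² − 1.83²) = 6.237 in^2
On retraction the pressure acts on the annular area (bore minus rod).
F = P × A_ann

F ≈ 26300 lbf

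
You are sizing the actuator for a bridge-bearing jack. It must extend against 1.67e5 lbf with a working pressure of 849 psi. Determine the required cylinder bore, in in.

D ≈ 15.8 in

Extension force acts on the full piston face: F = P × (π/4)D².
D = √(4F / (πP)) = √(4 × 1.67e5 lbf / (π × 849 psi))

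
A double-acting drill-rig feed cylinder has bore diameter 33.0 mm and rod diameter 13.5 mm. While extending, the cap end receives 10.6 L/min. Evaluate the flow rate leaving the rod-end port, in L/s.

Cap-side area A_cap = π/4 × (33.0 mm)² = 855.3 mm^2
Rod-side annular area A_ann = π/4 × (33.0² − 13.5²) = 712.2 mm^2
Piston speed v = Q_in/A_cap; rod-end outflow Q_out = v × A_ann = Q_in × A_ann/A_cap.

Q_out ≈ 0.147 L/s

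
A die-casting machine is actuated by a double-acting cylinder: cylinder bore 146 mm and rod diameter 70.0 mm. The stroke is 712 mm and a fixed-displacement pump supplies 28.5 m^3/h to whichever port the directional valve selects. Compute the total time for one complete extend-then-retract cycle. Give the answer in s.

t ≈ 2.67 s

Cap-side area A_cap = π/4 × (146 mm)² = 16740 mm^2
Rod-side annular area A_ann = π/4 × (146² − 70.0²) = 12890 mm^2
t_ext = A_cap·L/Q = 1.506 s
t_ret = A_ann·L/Q = 1.160 s
t_cycle = t_ext + t_ret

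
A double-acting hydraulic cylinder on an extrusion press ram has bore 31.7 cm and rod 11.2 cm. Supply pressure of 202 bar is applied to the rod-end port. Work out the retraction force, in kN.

Rod-side annular area A_ann = π/4 × (31.7² − 11.2²) = 690.7 cm^2
On retraction the pressure acts on the annular area (bore minus rod).
F = P × A_ann

F ≈ 1400 kN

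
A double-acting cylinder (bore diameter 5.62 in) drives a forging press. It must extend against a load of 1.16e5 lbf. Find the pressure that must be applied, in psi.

Cap-side area A_cap = π/4 × (5.62 in)² = 24.81 in^2
P = F / A = 1.16e5 lbf / A

P ≈ 4680 psi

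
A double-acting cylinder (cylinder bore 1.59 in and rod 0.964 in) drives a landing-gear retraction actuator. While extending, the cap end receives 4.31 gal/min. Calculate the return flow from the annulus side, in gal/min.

Cap-side area A_cap = π/4 × (1.59 in)² = 1.986 in^2
Rod-side annular area A_ann = π/4 × (1.59² − 0.964²) = 1.256 in^2
Piston speed v = Q_in/A_cap; rod-end outflow Q_out = v × A_ann = Q_in × A_ann/A_cap.

Q_out ≈ 2.73 gal/min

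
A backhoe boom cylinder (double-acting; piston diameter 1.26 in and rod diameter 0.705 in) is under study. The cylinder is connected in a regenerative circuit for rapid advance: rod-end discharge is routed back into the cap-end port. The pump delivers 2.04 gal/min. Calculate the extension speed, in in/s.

v ≈ 20.1 in/s

In regeneration the rod-end outflow joins the pump flow into the cap end, so the net volume the pump must supply per unit advance equals the rod cross-section area.
Rod cross-section A_rod = π/4 × (0.705 in)² = 0.3904 in^2
v = Q_pump / A_rod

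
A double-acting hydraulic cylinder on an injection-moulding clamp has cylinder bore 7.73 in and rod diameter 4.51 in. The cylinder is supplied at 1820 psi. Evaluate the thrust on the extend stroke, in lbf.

F ≈ 85400 lbf

Cap-side area A_cap = π/4 × (7.73 in)² = 46.93 in^2
F = P × A_cap = 1820 psi × A_cap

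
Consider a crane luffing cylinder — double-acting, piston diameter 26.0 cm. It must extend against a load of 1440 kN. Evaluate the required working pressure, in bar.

P ≈ 271 bar

Cap-side area A_cap = π/4 × (26.0 cm)² = 530.9 cm^2
P = F / A = 1440 kN / A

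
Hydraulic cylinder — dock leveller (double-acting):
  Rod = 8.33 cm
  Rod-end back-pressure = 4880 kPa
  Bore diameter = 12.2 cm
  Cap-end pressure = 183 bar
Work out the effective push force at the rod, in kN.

Cap-side area A_cap = π/4 × (12.2 cm)² = 116.9 cm^2
Rod-side annular area A_ann = π/4 × (12.2² − 8.33²) = 62.40 cm^2
Net thrust = P_cap·A_cap − P_rod·A_ann = 213.9 kN − 30.45 kN

F ≈ 183 kN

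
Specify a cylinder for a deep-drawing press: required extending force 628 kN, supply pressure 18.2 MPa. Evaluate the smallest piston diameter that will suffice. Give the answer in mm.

D ≈ 210 mm

Extension force acts on the full piston face: F = P × (π/4)D².
D = √(4F / (πP)) = √(4 × 628 kN / (π × 18.2 MPa))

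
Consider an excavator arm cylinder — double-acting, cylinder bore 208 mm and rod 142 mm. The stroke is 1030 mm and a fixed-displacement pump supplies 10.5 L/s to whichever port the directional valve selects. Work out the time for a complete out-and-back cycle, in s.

Cap-side area A_cap = π/4 × (208 mm)² = 33980 mm^2
Rod-side annular area A_ann = π/4 × (208² − 142²) = 18140 mm^2
t_ext = A_cap·L/Q = 3.333 s
t_ret = A_ann·L/Q = 1.780 s
t_cycle = t_ext + t_ret

t ≈ 5.11 s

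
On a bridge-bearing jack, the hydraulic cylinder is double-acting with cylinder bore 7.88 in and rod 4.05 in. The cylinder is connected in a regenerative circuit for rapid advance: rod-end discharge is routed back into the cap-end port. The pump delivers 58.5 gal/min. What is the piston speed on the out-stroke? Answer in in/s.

v ≈ 17.5 in/s

In regeneration the rod-end outflow joins the pump flow into the cap end, so the net volume the pump must supply per unit advance equals the rod cross-section area.
Rod cross-section A_rod = π/4 × (4.05 in)² = 12.88 in^2
v = Q_pump / A_rod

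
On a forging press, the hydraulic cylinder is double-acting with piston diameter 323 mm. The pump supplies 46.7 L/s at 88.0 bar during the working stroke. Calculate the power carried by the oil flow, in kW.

W ≈ 411 kW

Hydraulic power = P × Q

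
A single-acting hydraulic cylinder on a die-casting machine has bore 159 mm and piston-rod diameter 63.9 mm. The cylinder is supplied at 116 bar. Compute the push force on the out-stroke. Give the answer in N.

Cap-side area A_cap = π/4 × (159 mm)² = 19860 mm^2
F = P × A_cap = 116 bar × A_cap

F ≈ 2.30e5 N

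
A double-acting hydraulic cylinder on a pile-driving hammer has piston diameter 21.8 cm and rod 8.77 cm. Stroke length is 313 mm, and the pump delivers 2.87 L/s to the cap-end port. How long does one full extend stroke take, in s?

Cap-side area A_cap = π/4 × (21.8 cm)² = 373.3 cm^2
Swept volume V = A × L; t = V / Q = A·L / Q

t ≈ 4.07 s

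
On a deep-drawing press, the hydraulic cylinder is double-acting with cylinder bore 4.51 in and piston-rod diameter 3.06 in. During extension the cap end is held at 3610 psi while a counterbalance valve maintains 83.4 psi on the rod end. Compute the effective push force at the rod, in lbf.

Cap-side area A_cap = π/4 × (4.51 in)² = 15.98 in^2
Rod-side annular area A_ann = π/4 × (4.51² − 3.06²) = 8.621 in^2
Net thrust = P_cap·A_cap − P_rod·A_ann = 57670 lbf − 719.0 lbf

F ≈ 57000 lbf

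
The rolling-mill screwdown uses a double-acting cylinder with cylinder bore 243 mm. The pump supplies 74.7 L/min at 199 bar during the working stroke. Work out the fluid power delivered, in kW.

Hydraulic power = P × Q

W ≈ 24.8 kW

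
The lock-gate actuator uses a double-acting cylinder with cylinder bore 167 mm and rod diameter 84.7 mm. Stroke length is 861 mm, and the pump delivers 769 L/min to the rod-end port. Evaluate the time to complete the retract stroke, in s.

Rod-side annular area A_ann = π/4 × (167² − 84.7²) = 16270 mm^2
Swept volume V = A × L; t = V / Q = A·L / Q

t ≈ 1.09 s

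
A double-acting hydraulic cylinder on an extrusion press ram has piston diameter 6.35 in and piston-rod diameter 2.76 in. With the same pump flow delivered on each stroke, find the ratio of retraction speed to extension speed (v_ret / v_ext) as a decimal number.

v_ret/v_ext ≈ 1.23

Cap-side area A_cap = π/4 × (6.35 in)² = 31.67 in^2
Rod-side annular area A_ann = π/4 × (6.35² − 2.76²) = 25.69 in^2
For equal Q, v ∝ 1/A, so v_ret/v_ext = A_cap/A_ann.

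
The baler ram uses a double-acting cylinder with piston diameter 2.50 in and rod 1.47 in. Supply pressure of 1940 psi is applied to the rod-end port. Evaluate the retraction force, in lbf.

F ≈ 6230 lbf

Rod-side annular area A_ann = π/4 × (2.50² − 1.47²) = 3.212 in^2
On retraction the pressure acts on the annular area (bore minus rod).
F = P × A_ann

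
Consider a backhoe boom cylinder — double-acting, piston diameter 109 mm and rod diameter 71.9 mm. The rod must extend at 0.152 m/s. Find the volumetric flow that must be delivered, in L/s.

Q ≈ 1.42 L/s

Cap-side area A_cap = π/4 × (109 mm)² = 9331 mm^2
Q = A × v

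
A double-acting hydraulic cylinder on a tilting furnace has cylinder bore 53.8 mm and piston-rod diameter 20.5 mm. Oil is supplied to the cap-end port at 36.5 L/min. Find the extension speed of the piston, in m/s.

v ≈ 0.268 m/s

Cap-side area A_cap = π/4 × (53.8 mm)² = 2273 mm^2
v = Q / A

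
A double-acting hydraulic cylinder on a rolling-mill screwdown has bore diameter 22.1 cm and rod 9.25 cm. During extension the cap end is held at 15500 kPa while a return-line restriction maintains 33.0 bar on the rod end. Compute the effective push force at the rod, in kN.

Cap-side area A_cap = π/4 × (22.1 cm)² = 383.6 cm^2
Rod-side annular area A_ann = π/4 × (22.1² − 9.25²) = 316.4 cm^2
Net thrust = P_cap·A_cap − P_rod·A_ann = 594.6 kN − 104.4 kN

F ≈ 490 kN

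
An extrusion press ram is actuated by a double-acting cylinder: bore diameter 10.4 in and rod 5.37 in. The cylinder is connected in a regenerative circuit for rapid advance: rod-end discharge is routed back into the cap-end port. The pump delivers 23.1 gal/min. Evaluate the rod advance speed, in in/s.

In regeneration the rod-end outflow joins the pump flow into the cap end, so the net volume the pump must supply per unit advance equals the rod cross-section area.
Rod cross-section A_rod = π/4 × (5.37 in)² = 22.65 in^2
v = Q_pump / A_rod

v ≈ 3.93 in/s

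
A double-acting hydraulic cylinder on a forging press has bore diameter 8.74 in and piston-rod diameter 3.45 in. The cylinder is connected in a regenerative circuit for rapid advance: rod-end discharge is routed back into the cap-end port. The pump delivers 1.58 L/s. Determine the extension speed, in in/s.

In regeneration the rod-end outflow joins the pump flow into the cap end, so the net volume the pump must supply per unit advance equals the rod cross-section area.
Rod cross-section A_rod = π/4 × (3.45 in)² = 9.348 in^2
v = Q_pump / A_rod

v ≈ 10.3 in/s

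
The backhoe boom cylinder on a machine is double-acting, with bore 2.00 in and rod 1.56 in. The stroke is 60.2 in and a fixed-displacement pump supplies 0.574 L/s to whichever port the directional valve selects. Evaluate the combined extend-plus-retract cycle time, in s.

Cap-side area A_cap = π/4 × (2.00 in)² = 3.142 in^2
Rod-side annular area A_ann = π/4 × (2.00² − 1.56²) = 1.230 in^2
t_ext = A_cap·L/Q = 5.399 s
t_ret = A_ann·L/Q = 2.114 s
t_cycle = t_ext + t_ret

t ≈ 7.51 s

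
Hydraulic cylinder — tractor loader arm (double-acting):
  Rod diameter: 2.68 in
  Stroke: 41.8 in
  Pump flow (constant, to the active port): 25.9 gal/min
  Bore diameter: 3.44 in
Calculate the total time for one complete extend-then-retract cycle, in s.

t ≈ 5.43 s

Cap-side area A_cap = π/4 × (3.44 in)² = 9.294 in^2
Rod-side annular area A_ann = π/4 × (3.44² − 2.68²) = 3.653 in^2
t_ext = A_cap·L/Q = 3.896 s
t_ret = A_ann·L/Q = 1.531 s
t_cycle = t_ext + t_ret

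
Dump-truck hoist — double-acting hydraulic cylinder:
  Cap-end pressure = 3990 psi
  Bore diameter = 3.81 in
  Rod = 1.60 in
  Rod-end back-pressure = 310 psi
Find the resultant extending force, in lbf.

F ≈ 42600 lbf

Cap-side area A_cap = π/4 × (3.81 in)² = 11.40 in^2
Rod-side annular area A_ann = π/4 × (3.81² − 1.60²) = 9.390 in^2
Net thrust = P_cap·A_cap − P_rod·A_ann = 45490 lbf − 2911 lbf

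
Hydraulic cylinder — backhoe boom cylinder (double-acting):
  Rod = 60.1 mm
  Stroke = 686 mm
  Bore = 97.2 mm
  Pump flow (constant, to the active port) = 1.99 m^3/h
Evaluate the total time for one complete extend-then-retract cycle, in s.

t ≈ 14.9 s

Cap-side area A_cap = π/4 × (97.2 mm)² = 7420 mm^2
Rod-side annular area A_ann = π/4 × (97.2² − 60.1²) = 4583 mm^2
t_ext = A_cap·L/Q = 9.209 s
t_ret = A_ann·L/Q = 5.688 s
t_cycle = t_ext + t_ret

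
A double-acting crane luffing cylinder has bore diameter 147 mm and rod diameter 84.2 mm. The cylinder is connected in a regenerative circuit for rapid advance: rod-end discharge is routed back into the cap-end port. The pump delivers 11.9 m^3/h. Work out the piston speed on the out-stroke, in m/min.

In regeneration the rod-end outflow joins the pump flow into the cap end, so the net volume the pump must supply per unit advance equals the rod cross-section area.
Rod cross-section A_rod = π/4 × (84.2 mm)² = 5568 mm^2
v = Q_pump / A_rod

v ≈ 35.6 m/min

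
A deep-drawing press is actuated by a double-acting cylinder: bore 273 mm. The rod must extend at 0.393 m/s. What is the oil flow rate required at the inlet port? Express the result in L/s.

Q ≈ 23.0 L/s

Cap-side area A_cap = π/4 × (273 mm)² = 58530 mm^2
Q = A × v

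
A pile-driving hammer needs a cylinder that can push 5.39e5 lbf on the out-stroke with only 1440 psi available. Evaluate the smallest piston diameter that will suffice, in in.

D ≈ 21.8 in

Extension force acts on the full piston face: F = P × (π/4)D².
D = √(4F / (πP)) = √(4 × 5.39e5 lbf / (π × 1440 psi))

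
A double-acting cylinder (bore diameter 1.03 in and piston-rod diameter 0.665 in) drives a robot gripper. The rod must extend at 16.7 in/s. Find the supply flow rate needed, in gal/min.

Cap-side area A_cap = π/4 × (1.03 in)² = 0.8332 in^2
Q = A × v

Q ≈ 3.61 gal/min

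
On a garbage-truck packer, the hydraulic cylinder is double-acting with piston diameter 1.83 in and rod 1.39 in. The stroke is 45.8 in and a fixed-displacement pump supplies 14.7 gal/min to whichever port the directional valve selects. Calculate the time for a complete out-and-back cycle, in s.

t ≈ 3.03 s

Cap-side area A_cap = π/4 × (1.83 in)² = 2.630 in^2
Rod-side annular area A_ann = π/4 × (1.83² − 1.39²) = 1.113 in^2
t_ext = A_cap·L/Q = 2.129 s
t_ret = A_ann·L/Q = 0.9005 s
t_cycle = t_ext + t_ret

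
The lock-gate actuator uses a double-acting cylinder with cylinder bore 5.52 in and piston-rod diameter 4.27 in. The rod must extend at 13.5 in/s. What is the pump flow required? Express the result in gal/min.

Cap-side area A_cap = π/4 × (5.52 in)² = 23.93 in^2
Q = A × v

Q ≈ 83.9 gal/min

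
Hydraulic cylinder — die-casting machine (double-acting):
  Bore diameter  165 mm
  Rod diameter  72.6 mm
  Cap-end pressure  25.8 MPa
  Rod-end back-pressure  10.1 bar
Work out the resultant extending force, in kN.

F ≈ 534 kN

Cap-side area A_cap = π/4 × (165 mm)² = 21380 mm^2
Rod-side annular area A_ann = π/4 × (165² − 72.6²) = 17240 mm^2
Net thrust = P_cap·A_cap − P_rod·A_ann = 551.7 kN − 17.42 kN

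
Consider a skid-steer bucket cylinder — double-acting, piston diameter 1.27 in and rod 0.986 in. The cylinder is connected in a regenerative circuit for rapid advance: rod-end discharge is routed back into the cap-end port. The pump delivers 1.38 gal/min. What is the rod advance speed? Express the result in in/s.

v ≈ 6.96 in/s

In regeneration the rod-end outflow joins the pump flow into the cap end, so the net volume the pump must supply per unit advance equals the rod cross-section area.
Rod cross-section A_rod = π/4 × (0.986 in)² = 0.7636 in^2
v = Q_pump / A_rod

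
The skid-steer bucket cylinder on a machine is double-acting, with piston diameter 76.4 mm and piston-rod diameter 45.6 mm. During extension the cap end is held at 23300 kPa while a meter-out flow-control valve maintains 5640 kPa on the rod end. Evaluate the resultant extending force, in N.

F ≈ 90200 N

Cap-side area A_cap = π/4 × (76.4 mm)² = 4584 mm^2
Rod-side annular area A_ann = π/4 × (76.4² − 45.6²) = 2951 mm^2
Net thrust = P_cap·A_cap − P_rod·A_ann = 1.068e5 N − 16640 N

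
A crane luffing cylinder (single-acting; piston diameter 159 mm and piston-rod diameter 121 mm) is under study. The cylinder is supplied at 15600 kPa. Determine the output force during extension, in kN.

F ≈ 310 kN

Cap-side area A_cap = π/4 × (159 mm)² = 19860 mm^2
F = P × A_cap = 15600 kPa × A_cap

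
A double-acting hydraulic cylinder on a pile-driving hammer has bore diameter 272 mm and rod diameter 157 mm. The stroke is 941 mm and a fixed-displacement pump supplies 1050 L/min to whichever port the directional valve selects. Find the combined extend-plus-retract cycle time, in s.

t ≈ 5.21 s

Cap-side area A_cap = π/4 × (272 mm)² = 58110 mm^2
Rod-side annular area A_ann = π/4 × (272² − 157²) = 38750 mm^2
t_ext = A_cap·L/Q = 3.124 s
t_ret = A_ann·L/Q = 2.084 s
t_cycle = t_ext + t_ret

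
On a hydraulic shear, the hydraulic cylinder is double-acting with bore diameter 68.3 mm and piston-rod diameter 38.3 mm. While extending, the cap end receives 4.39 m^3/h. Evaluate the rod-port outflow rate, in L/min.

Q_out ≈ 50.2 L/min

Cap-side area A_cap = π/4 × (68.3 mm)² = 3664 mm^2
Rod-side annular area A_ann = π/4 × (68.3² − 38.3²) = 2512 mm^2
Piston speed v = Q_in/A_cap; rod-end outflow Q_out = v × A_ann = Q_in × A_ann/A_cap.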